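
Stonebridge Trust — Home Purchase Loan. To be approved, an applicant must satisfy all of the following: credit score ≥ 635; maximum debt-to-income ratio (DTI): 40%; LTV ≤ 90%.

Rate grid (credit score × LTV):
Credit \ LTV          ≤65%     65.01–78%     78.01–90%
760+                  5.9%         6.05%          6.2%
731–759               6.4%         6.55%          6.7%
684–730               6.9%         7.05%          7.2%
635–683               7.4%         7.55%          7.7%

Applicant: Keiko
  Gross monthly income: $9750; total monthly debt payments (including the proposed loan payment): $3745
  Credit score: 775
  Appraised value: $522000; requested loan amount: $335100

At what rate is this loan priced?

Credit score 775 ≥ 635; Debt-to-income = 3,745/9,750 = 38.4% — meets 40% limit
LTV: 335,100 ÷ 522,000 = 64.2%, within 90% cap
Row: 775 falls in 760+. Column: 64.2% falls in ≤65%. Rate = 5.9%.

5.9%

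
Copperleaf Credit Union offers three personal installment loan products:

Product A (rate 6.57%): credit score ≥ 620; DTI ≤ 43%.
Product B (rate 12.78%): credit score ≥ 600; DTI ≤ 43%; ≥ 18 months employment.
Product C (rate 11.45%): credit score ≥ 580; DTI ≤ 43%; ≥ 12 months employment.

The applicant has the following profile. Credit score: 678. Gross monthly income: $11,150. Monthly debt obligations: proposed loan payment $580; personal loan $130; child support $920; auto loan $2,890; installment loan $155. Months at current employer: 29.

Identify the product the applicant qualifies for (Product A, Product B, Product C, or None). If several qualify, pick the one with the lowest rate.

Product A

Total debts = (580 + 130 + 920 + 2,890 + 155) = 4,675; DTI = 4,675/11,150 = 41.9%.
Product A: score 678 ≥ 620; DTI 41.9% ≤ 43% → qualifies.
Product B: score 678 ≥ 600; DTI 41.9% ≤ 43%; employment 29 ≥ 18 mo → qualifies.
Product C: score 678 ≥ 580; DTI 41.9% ≤ 43%; employment 29 ≥ 12 mo → qualifies.
Qualifying: Product A, Product B, Product C. Lowest rate is 6.57% → Product A.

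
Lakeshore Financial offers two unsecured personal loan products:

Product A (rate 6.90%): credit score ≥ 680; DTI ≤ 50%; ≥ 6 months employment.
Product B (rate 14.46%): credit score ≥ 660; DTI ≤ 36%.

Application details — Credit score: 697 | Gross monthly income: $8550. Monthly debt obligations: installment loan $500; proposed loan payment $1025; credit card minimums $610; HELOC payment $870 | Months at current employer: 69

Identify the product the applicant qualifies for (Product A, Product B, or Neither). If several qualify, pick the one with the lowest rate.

Product A

Total debts = (500 + 1,025 + 610 + 870) = 3,005; DTI = 3,005/8,550 = 35.1%.
Product A: score 697 ≥ 680; DTI 35.1% ≤ 50%; employment 69 ≥ 6 mo → qualifies.
Product B: score 697 ≥ 660; DTI 35.1% ≤ 36% → qualifies.
Qualifying: Product A, Product B. Lowest rate is 6.90% → Product A.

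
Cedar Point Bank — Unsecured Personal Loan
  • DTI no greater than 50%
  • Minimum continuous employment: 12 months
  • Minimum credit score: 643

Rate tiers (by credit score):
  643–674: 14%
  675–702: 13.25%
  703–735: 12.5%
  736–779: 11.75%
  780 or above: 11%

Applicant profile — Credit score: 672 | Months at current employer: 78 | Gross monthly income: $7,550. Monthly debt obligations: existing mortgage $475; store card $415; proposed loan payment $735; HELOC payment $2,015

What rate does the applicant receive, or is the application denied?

Credit score 672 ≥ 643 (meets minimum)
Total monthly debts = (475 + 415 + 735 + 2,015) = 3,640. DTI: 3,640 ÷ 7,550 = 48.2%, within the 50% cap
Employment 78 ≥ 12 months
All requirements met. Score 672 falls in the 643–674 tier → 14%.

Approved at 14%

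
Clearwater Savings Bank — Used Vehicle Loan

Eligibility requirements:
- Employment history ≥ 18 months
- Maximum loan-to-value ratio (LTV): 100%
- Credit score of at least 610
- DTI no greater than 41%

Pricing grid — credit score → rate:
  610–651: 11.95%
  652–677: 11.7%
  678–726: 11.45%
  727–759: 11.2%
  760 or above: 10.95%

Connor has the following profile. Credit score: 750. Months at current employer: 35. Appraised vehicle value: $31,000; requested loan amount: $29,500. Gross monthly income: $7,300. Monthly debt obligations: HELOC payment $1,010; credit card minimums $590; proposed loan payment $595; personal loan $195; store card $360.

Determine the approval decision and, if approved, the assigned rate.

Approved at 11.2%

Credit score 750 ≥ 610 (meets minimum)
Total monthly debts = (1,010 + 590 + 595 + 195 + 360) = 2,750. Debt-to-income = 2,750/7,300 = 37.7% — meets 41% limit
Loan-to-value = 29,500/31,000 = 95.2% — pass (100% max)
Employment 35 ≥ 18 months
All requirements met. Score 750 falls in the 727–759 tier → 11.2%.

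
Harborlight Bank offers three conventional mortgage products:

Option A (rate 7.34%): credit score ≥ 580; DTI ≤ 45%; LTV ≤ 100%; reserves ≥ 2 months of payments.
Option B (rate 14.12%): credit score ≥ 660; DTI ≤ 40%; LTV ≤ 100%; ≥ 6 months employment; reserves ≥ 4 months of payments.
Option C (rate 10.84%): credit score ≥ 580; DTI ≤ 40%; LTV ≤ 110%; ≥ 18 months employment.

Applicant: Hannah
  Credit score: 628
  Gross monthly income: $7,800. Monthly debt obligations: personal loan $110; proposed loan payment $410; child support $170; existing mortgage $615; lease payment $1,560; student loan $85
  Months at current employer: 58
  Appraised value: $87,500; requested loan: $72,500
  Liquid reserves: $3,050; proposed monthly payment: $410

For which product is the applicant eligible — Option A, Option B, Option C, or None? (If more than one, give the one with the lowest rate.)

Total debts = (110 + 410 + 170 + 615 + 1,560 + 85) = 2,950; DTI = 2,950/7,800 = 37.8%.
LTV = 72,500/87,500 = 82.9%.
Reserves = 3,050/410 = 7.4 months.
Option A: score 628 ≥ 580; DTI 37.8% ≤ 45%; LTV 82.9% ≤ 100%; reserves 7.4 ≥ 2 mo → qualifies.
Option B: score 628 < 660; DTI 37.8% ≤ 40%; LTV 82.9% ≤ 100%; employment 58 ≥ 6 mo; reserves 7.4 ≥ 4 mo → does not qualify.
Option C: score 628 ≥ 580; DTI 37.8% ≤ 40%; LTV 82.9% ≤ 110%; employment 58 ≥ 18 mo → qualifies.
Qualifying: Option A, Option C. Lowest rate is 7.34% → Option A.

Option A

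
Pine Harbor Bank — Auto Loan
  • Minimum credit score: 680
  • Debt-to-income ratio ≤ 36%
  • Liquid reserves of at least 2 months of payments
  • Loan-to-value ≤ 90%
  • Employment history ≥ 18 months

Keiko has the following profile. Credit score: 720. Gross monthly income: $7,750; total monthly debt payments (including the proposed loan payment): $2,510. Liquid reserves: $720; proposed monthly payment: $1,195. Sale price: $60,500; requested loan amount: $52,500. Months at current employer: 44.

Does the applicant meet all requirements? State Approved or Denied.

Denied

Credit score 720 ≥ 680 (meets)
DTI = 2,510/7,750 = 32.4% ≤ 36%
Liquid reserves cover 720/1,195 = 0.6 months — < 2 required
Loan-to-value = 52,500/60,500 = 86.8% — pass (90% max)
Employment 44 ≥ 18 months
Fails on reserves.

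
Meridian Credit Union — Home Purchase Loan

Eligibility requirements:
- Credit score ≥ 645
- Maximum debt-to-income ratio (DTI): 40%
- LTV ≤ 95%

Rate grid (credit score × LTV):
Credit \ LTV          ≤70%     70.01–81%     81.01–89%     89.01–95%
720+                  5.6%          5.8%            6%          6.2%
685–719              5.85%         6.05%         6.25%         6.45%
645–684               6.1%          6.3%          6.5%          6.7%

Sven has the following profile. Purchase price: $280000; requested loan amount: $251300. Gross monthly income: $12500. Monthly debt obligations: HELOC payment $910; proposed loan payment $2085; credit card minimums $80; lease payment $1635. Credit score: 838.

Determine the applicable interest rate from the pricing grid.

6.2%

Credit score 838 ≥ 645; Total monthly debts = (910 + 2,085 + 80 + 1,635) = 4,710. DTI = 4,710/12,500 = 37.7% ≤ 40%
Loan-to-value = 251,300/280,000 = 89.8% — pass (95% max)
Score 838 is in the 720+ band; LTV 89.8% is in the 89.01–95% band → 6.2%.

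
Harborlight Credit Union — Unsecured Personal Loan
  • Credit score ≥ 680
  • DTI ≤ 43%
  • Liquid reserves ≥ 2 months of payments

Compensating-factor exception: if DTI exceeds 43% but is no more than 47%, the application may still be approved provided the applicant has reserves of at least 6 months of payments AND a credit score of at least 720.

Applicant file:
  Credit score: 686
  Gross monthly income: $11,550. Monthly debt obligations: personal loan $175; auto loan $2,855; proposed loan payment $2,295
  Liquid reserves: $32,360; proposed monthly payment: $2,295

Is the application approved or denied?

Denied

Credit score 686 ≥ 680 (meets base)
Total debts = (175 + 2,855 + 2,295) = 5,325. DTI: 5,325 ÷ 11,550 = 46.1%, over the 43% base limit.
Reserves = 32,360/2,295 = 14.1 months ≥ 2
DTI 46.1% is within the 43%–47% exception band; checking compensating factors.
Reserves 14.1 ≥ 6 months; credit score 686 < 720.
Compensating-factor requirement not fully met.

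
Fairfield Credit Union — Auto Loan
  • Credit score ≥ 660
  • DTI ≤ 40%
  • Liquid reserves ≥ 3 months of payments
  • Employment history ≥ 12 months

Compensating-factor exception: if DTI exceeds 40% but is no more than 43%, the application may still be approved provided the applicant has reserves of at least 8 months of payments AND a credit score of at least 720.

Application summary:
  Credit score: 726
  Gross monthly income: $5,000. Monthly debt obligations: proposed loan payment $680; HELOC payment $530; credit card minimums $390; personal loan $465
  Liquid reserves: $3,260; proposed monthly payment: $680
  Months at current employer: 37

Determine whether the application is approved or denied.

Credit score 726 ≥ 660 (meets base)
Total debts = (680 + 530 + 390 + 465) = 2,065. DTI = 2,065/5,000 = 41.3% > 40% — standard DTI limit exceeded.
Reserves: 3,260 ÷ 680 = 4.8 months (meets 3-month minimum)
Employment 37 ≥ 12 months
41.3% falls in the override range (40%–43%), so the compensating-factor test applies.
Reserves 4.8 < 8 months; credit score 726 ≥ 720.
Override conditions not both satisfied; exception does not apply.

Denied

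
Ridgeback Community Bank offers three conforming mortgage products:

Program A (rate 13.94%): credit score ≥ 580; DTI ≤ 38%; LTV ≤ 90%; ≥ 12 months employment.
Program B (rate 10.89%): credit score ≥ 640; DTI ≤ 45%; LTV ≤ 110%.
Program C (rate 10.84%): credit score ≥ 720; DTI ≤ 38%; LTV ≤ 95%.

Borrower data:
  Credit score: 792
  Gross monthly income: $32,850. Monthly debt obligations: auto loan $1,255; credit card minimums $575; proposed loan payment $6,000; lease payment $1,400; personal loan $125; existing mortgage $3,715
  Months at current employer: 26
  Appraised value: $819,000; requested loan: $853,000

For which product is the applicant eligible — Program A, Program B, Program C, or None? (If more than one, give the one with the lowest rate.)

Total debts = (1,255 + 575 + 6,000 + 1,400 + 125 + 3,715) = 13,070; DTI = 13,070/32,850 = 39.8%.
LTV = 853,000/819,000 = 104.2%.
Program A: score 792 ≥ 580; DTI 39.8% > 38%; LTV 104.2% > 90%; employment 26 ≥ 12 mo → does not qualify.
Program B: score 792 ≥ 640; DTI 39.8% ≤ 45%; LTV 104.2% ≤ 110% → qualifies.
Program C: score 792 ≥ 720; DTI 39.8% > 38%; LTV 104.2% > 95% → does not qualify.

Program B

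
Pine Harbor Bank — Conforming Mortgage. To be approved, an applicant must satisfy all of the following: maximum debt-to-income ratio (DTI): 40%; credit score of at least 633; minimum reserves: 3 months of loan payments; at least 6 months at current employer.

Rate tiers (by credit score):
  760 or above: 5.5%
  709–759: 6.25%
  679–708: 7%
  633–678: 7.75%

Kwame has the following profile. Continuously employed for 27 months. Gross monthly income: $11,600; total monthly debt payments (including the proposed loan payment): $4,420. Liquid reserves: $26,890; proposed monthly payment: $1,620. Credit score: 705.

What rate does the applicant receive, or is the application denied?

Approved at 7%

Credit score 705 ≥ 633 (meets minimum)
Liquid reserves cover 26,890/1,620 = 16.6 months — ≥ 3 required
DTI: 4,420 ÷ 11,600 = 38.1%, within the 40% cap
Employment 27 ≥ 6 months
All requirements met. Score 705 falls in the 679–708 tier → 7%.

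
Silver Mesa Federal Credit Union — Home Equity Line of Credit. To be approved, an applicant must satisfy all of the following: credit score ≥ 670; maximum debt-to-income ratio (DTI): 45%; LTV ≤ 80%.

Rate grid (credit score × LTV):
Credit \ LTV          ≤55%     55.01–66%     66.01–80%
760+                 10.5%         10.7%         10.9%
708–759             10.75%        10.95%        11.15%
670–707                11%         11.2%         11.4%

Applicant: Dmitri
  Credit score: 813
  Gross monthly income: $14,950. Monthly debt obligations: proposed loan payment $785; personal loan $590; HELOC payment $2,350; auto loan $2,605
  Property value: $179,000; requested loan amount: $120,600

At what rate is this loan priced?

Credit score 813 ≥ 670; Total monthly debts = (785 + 590 + 2,350 + 2,605) = 6,330. Debt-to-income = 6,330/14,950 = 42.3% — meets 45% limit
Loan-to-value = 120,600/179,000 = 67.4% — pass (80% max)
Credit 813 → row 760+; LTV 67.4% → column 66.01–80%. Grid cell → 10.9%.

10.9%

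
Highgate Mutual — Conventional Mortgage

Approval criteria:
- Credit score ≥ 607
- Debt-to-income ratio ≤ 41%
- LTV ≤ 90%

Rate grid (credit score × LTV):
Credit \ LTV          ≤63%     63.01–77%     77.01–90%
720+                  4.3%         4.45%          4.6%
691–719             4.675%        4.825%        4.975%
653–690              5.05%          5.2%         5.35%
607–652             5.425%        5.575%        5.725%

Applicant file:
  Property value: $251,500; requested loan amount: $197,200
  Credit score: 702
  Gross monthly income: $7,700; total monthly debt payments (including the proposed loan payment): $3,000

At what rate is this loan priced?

Credit score 702 ≥ 607; DTI: 3,000 ÷ 7,700 = 39%, within the 41% cap
Loan-to-value = 197,200/251,500 = 78.4% — pass (90% max)
Row: 702 falls in 691–719. Column: 78.4% falls in 77.01–90%. Rate = 4.975%.

4.975%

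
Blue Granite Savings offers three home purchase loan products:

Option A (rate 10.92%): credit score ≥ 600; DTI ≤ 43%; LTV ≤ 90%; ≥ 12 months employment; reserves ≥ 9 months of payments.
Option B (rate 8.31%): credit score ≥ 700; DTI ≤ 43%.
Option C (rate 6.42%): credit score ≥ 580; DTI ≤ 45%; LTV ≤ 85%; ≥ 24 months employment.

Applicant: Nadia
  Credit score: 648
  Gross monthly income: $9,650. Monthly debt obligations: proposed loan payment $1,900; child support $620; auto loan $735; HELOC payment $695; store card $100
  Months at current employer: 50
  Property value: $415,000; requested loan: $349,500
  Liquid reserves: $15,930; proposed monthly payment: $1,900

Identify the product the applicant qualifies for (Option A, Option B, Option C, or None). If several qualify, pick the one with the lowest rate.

Option C

Total debts = (1,900 + 620 + 735 + 695 + 100) = 4,050; DTI = 4,050/9,650 = 42%.
LTV = 349,500/415,000 = 84.2%.
Reserves = 15,930/1,900 = 8.4 months.
Option A: score 648 ≥ 600; DTI 42% ≤ 43%; LTV 84.2% ≤ 90%; employment 50 ≥ 12 mo; reserves 8.4 < 9 mo → does not qualify.
Option B: score 648 < 700; DTI 42% ≤ 43% → does not qualify.
Option C: score 648 ≥ 580; DTI 42% ≤ 45%; LTV 84.2% ≤ 85%; employment 50 ≥ 24 mo → qualifies.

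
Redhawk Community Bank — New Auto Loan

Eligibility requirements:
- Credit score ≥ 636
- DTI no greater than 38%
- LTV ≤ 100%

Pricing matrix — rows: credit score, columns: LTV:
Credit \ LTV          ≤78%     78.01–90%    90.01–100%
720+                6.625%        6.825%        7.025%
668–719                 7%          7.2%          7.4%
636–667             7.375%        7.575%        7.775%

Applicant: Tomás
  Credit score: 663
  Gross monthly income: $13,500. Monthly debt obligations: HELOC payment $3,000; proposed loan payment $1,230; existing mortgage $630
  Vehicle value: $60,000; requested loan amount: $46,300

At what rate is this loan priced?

Credit score 663 ≥ 636; Total monthly debts = (3,000 + 1,230 + 630) = 4,860. DTI: 4,860 ÷ 13,500 = 36%, within the 38% cap
Loan-to-value = 46,300/60,000 = 77.2% — pass (100% max)
Credit 663 → row 636–667; LTV 77.2% → column ≤78%. Grid cell → 7.375%.

7.375%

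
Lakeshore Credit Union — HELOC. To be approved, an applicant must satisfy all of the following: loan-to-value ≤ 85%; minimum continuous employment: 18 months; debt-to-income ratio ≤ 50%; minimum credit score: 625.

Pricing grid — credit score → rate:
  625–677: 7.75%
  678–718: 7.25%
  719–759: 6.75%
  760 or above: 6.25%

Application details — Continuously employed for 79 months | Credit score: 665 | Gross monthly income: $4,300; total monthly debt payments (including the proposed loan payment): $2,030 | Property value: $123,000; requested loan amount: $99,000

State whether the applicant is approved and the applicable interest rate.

Approved at 7.75%

Credit score 665 ≥ 625 (meets minimum)
Employment 79 ≥ 18 months
Loan-to-value = 99,000/123,000 = 80.5% — pass (85% max)
DTI: 2,030 ÷ 4,300 = 47.2%, within the 50% cap
All requirements met. Score 665 falls in the 625–677 tier → 7.75%.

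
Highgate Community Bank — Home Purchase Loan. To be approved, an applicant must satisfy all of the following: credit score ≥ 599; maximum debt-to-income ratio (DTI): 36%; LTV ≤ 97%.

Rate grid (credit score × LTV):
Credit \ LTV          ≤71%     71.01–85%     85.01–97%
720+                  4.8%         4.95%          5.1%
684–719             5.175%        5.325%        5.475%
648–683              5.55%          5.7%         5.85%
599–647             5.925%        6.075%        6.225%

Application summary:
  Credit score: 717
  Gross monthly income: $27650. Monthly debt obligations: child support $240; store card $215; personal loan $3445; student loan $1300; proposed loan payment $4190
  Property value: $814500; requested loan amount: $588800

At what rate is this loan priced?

5.325%

Credit score 717 ≥ 599; Total monthly debts = (240 + 215 + 3,445 + 1,300 + 4,190) = 9,390. DTI: 9,390 ÷ 27,650 = 34%, within the 36% cap
LTV: 588,800 ÷ 814,500 = 72.3%, within 97% cap
Row: 717 falls in 684–719. Column: 72.3% falls in 71.01–85%. Rate = 5.325%.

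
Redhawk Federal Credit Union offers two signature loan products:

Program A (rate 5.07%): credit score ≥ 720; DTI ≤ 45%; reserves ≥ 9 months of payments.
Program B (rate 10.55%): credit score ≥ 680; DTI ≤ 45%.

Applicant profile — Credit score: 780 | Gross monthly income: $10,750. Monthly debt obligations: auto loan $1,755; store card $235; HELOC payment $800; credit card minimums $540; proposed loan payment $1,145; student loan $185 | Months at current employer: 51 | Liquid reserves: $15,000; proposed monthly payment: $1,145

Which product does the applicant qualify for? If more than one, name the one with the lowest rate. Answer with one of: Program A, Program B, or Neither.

Program A

Total debts = (1,755 + 235 + 800 + 540 + 1,145 + 185) = 4,660; DTI = 4,660/10,750 = 43.3%.
Reserves = 15,000/1,145 = 13.1 months.
Program A: score 780 ≥ 720; DTI 43.3% ≤ 45%; reserves 13.1 ≥ 9 mo → qualifies.
Program B: score 780 ≥ 680; DTI 43.3% ≤ 45% → qualifies.
Qualifying: Program A, Program B. Lowest rate is 5.07% → Program A.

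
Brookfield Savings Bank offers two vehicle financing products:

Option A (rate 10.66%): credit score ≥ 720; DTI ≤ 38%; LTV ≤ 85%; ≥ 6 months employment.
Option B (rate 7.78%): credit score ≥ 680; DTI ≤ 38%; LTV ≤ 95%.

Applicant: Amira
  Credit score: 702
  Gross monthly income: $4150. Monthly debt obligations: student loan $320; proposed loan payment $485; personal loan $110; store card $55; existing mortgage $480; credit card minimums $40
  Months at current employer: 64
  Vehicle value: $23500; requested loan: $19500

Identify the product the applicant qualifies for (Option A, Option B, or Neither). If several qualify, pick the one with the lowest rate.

Total debts = (320 + 485 + 110 + 55 + 480 + 40) = 1,490; DTI = 1,490/4,150 = 35.9%.
LTV = 19,500/23,500 = 83%.
Option A: score 702 < 720; DTI 35.9% ≤ 38%; LTV 83% ≤ 85%; employment 64 ≥ 6 mo → does not qualify.
Option B: score 702 ≥ 680; DTI 35.9% ≤ 38%; LTV 83% ≤ 95% → qualifies.

Option B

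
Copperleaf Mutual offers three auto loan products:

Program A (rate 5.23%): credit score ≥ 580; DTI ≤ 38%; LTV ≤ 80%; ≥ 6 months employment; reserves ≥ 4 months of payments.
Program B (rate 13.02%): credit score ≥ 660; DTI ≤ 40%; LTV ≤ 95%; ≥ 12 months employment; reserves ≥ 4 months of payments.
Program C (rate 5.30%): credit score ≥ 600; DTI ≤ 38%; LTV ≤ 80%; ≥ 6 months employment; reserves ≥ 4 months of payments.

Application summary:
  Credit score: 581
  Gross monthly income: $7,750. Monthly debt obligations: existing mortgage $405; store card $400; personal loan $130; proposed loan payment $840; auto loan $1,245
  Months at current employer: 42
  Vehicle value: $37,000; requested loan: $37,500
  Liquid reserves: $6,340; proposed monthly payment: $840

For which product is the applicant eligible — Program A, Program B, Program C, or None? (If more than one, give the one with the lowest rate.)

Total debts = (405 + 400 + 130 + 840 + 1,245) = 3,020; DTI = 3,020/7,750 = 39%.
LTV = 37,500/37,000 = 101.4%.
Reserves = 6,340/840 = 7.5 months.
Program A: score 581 ≥ 580; DTI 39% > 38%; LTV 101.4% > 80%; employment 42 ≥ 6 mo; reserves 7.5 ≥ 4 mo → does not qualify.
Program B: score 581 < 660; DTI 39% ≤ 40%; LTV 101.4% > 95%; employment 42 ≥ 12 mo; reserves 7.5 ≥ 4 mo → does not qualify.
Program C: score 581 < 600; DTI 39% > 38%; LTV 101.4% > 80%; employment 42 ≥ 6 mo; reserves 7.5 ≥ 4 mo → does not qualify.

None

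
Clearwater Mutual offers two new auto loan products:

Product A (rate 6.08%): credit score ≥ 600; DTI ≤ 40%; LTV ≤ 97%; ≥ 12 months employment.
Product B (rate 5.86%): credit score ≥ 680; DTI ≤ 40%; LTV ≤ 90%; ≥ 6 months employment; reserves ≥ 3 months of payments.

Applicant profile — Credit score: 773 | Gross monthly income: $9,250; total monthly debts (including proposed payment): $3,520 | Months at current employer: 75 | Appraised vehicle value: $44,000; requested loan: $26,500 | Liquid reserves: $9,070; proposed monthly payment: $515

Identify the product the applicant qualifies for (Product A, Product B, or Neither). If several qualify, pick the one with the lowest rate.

DTI = 3,520/9,250 = 38.1%.
LTV = 26,500/44,000 = 60.2%.
Reserves = 9,070/515 = 17.6 months.
Product A: score 773 ≥ 600; DTI 38.1% ≤ 40%; LTV 60.2% ≤ 97%; employment 75 ≥ 12 mo → qualifies.
Product B: score 773 ≥ 680; DTI 38.1% ≤ 40%; LTV 60.2% ≤ 90%; employment 75 ≥ 6 mo; reserves 17.6 ≥ 3 mo → qualifies.
Qualifying: Product A, Product B. Lowest rate is 5.86% → Product B.

Product B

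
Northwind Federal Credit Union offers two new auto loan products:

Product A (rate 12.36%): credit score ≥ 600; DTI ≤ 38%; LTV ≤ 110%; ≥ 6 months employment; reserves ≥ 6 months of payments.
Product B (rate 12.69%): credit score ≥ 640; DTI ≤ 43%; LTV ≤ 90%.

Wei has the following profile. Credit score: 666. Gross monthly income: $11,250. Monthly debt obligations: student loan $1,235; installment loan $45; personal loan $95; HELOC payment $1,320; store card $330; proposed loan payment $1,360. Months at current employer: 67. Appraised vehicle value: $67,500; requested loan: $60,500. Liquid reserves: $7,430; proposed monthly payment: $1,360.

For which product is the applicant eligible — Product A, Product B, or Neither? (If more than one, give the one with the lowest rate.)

Total debts = (1,235 + 45 + 95 + 1,320 + 330 + 1,360) = 4,385; DTI = 4,385/11,250 = 39%.
LTV = 60,500/67,500 = 89.6%.
Reserves = 7,430/1,360 = 5.5 months.
Product A: score 666 ≥ 600; DTI 39% > 38%; LTV 89.6% ≤ 110%; employment 67 ≥ 6 mo; reserves 5.5 < 6 mo → does not qualify.
Product B: score 666 ≥ 640; DTI 39% ≤ 43%; LTV 89.6% ≤ 90% → qualifies.

Product B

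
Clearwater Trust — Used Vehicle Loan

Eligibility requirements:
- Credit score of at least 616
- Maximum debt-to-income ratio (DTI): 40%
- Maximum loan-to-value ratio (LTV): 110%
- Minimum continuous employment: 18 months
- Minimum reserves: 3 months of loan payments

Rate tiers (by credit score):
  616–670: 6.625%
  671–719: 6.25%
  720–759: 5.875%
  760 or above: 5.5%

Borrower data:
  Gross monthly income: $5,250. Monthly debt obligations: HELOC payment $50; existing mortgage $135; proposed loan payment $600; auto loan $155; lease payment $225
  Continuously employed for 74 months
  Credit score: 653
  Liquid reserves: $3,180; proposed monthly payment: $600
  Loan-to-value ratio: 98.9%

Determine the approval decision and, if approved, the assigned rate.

Credit score 653 ≥ 616 (meets minimum)
Reserves = 3,180/600 = 5.3 months ≥ 3
Employment 74 ≥ 18 months
Total monthly debts = (50 + 135 + 600 + 155 + 225) = 1,165. DTI = 1,165/5,250 = 22.2% ≤ 40%
LTV 98.9% ≤ 110%
All requirements met. Score 653 falls in the 616–670 tier → 6.625%.

Approved at 6.625%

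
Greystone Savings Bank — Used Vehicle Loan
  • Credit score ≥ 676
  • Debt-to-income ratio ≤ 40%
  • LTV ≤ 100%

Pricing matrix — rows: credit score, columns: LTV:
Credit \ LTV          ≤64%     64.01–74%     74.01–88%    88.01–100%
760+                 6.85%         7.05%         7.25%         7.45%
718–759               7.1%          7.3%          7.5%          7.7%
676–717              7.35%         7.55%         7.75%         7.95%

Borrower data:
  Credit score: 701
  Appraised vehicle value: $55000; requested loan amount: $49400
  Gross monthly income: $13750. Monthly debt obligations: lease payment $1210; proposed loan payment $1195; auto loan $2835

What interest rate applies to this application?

Credit score 701 ≥ 676; Total monthly debts = (1,210 + 1,195 + 2,835) = 5,240. Debt-to-income = 5,240/13,750 = 38.1% — meets 40% limit
Loan-to-value = 49,400/55,000 = 89.8% — pass (100% max)
Row: 701 falls in 676–717. Column: 89.8% falls in 88.01–100%. Rate = 7.95%.

7.95%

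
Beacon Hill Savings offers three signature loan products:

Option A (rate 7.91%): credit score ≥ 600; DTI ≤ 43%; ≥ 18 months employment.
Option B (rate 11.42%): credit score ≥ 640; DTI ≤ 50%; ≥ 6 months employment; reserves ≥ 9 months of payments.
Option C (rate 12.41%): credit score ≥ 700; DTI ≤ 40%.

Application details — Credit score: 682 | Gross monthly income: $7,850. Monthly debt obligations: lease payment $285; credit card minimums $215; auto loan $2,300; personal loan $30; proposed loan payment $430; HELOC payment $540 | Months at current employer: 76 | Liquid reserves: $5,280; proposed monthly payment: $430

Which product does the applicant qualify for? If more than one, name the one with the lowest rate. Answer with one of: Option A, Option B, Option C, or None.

Option B

Total debts = (285 + 215 + 2,300 + 30 + 430 + 540) = 3,800; DTI = 3,800/7,850 = 48.4%.
Reserves = 5,280/430 = 12.3 months.
Option A: score 682 ≥ 600; DTI 48.4% > 43%; employment 76 ≥ 18 mo → does not qualify.
Option B: score 682 ≥ 640; DTI 48.4% ≤ 50%; employment 76 ≥ 6 mo; reserves 12.3 ≥ 9 mo → qualifies.
Option C: score 682 < 700; DTI 48.4% > 40% → does not qualify.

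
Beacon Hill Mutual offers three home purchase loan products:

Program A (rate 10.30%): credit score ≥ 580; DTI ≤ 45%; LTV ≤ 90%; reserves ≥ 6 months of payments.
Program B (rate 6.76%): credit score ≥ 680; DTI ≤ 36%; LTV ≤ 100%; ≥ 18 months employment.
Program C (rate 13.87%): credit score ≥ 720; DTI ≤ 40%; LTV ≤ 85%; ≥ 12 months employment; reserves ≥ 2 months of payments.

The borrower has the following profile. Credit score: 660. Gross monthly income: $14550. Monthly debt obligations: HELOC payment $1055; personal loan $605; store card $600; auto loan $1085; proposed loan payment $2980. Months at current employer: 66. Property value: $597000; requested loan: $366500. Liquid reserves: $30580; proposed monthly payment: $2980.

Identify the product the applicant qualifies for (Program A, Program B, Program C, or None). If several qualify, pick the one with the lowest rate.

Program A

Total debts = (1,055 + 605 + 600 + 1,085 + 2,980) = 6,325; DTI = 6,325/14,550 = 43.5%.
LTV = 366,500/597,000 = 61.4%.
Reserves = 30,580/2,980 = 10.3 months.
Program A: score 660 ≥ 580; DTI 43.5% ≤ 45%; LTV 61.4% ≤ 90%; reserves 10.3 ≥ 6 mo → qualifies.
Program B: score 660 < 680; DTI 43.5% > 36%; LTV 61.4% ≤ 100%; employment 66 ≥ 18 mo → does not qualify.
Program C: score 660 < 720; DTI 43.5% > 40%; LTV 61.4% ≤ 85%; employment 66 ≥ 12 mo; reserves 10.3 ≥ 2 mo → does not qualify.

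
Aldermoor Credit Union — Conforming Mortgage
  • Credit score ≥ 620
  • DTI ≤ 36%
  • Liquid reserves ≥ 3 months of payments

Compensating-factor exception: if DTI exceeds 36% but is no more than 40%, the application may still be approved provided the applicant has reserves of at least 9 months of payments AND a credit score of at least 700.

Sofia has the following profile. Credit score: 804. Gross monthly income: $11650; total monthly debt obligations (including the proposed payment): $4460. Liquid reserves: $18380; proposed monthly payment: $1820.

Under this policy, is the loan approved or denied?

Credit score 804 ≥ 620 (meets base)
DTI: 4,460 ÷ 11,650 = 38.3%, over the 36% base limit.
Reserves = 18,380/1,820 = 10.1 months ≥ 3
DTI 38.3% is within the 36%–40% exception band; checking compensating factors.
Reserves 10.1 ≥ 9 months; credit score 804 ≥ 700.
Both override conditions satisfied; DTI exception granted.

Approved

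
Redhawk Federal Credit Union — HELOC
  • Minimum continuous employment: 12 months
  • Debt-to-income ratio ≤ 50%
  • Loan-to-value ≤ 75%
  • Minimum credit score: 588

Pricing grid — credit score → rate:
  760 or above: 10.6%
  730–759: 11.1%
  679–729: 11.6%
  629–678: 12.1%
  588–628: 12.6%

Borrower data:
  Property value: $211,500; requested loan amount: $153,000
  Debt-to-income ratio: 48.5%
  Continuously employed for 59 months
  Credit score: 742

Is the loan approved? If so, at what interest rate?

Credit score 742 ≥ 588 (meets minimum)
Employment 59 ≥ 12 months
DTI 48.5% ≤ 50%
LTV: 153,000 ÷ 211,500 = 72.3%, within 75% cap
All requirements met. Score 742 falls in the 730–759 tier → 11.1%.

Approved at 11.1%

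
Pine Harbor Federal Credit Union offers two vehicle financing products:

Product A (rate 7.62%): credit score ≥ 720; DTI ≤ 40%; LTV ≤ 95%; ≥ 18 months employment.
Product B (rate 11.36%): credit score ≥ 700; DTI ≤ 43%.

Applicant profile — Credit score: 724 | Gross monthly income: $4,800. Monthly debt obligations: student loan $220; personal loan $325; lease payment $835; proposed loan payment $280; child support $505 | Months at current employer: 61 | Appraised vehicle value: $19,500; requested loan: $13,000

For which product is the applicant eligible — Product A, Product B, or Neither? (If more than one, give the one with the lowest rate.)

Neither

Total debts = (220 + 325 + 835 + 280 + 505) = 2,165; DTI = 2,165/4,800 = 45.1%.
LTV = 13,000/19,500 = 66.7%.
Product A: score 724 ≥ 720; DTI 45.1% > 40%; LTV 66.7% ≤ 95%; employment 61 ≥ 18 mo → does not qualify.
Product B: score 724 ≥ 700; DTI 45.1% > 43% → does not qualify.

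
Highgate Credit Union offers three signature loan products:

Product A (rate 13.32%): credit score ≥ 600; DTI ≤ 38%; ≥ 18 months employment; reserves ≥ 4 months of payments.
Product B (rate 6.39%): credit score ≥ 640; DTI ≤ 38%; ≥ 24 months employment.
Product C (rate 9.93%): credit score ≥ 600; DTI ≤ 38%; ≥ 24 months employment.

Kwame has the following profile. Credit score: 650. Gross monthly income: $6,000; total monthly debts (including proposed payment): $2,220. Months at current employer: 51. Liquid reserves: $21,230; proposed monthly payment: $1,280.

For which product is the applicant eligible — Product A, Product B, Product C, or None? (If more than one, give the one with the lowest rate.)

Product B

DTI = 2,220/6,000 = 37%.
Reserves = 21,230/1,280 = 16.6 months.
Product A: score 650 ≥ 600; DTI 37% ≤ 38%; employment 51 ≥ 18 mo; reserves 16.6 ≥ 4 mo → qualifies.
Product B: score 650 ≥ 640; DTI 37% ≤ 38%; employment 51 ≥ 24 mo → qualifies.
Product C: score 650 ≥ 600; DTI 37% ≤ 38%; employment 51 ≥ 24 mo → qualifies.
Qualifying: Product A, Product B, Product C. Lowest rate is 6.39% → Product B.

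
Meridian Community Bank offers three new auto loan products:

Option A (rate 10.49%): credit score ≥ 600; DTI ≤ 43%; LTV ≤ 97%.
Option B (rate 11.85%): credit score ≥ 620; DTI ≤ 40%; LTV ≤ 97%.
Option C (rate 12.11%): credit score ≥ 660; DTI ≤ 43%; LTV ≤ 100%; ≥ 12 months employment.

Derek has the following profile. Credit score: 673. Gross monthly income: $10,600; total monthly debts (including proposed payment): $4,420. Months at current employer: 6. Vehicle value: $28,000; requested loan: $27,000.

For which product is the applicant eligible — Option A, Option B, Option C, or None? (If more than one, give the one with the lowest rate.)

DTI = 4,420/10,600 = 41.7%.
LTV = 27,000/28,000 = 96.4%.
Option A: score 673 ≥ 600; DTI 41.7% ≤ 43%; LTV 96.4% ≤ 97% → qualifies.
Option B: score 673 ≥ 620; DTI 41.7% > 40%; LTV 96.4% ≤ 97% → does not qualify.
Option C: score 673 ≥ 660; DTI 41.7% ≤ 43%; LTV 96.4% ≤ 100%; employment 6 < 12 mo → does not qualify.

Option A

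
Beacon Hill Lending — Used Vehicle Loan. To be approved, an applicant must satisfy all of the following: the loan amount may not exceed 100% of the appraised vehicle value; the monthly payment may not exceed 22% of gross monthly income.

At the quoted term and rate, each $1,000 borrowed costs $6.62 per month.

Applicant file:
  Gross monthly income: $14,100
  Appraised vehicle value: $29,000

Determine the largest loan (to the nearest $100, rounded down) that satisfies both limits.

Payment cap: 22% × $14,100 = $3,102/month.
At $6.62 per $1,000, that supports 3,102/6.62 × 1,000 ≈ $468,580 → $468,500.
LTV cap: 100% × $29,000 = $29,000 → $29,000.
Binding constraint: loan-to-value.

$29,000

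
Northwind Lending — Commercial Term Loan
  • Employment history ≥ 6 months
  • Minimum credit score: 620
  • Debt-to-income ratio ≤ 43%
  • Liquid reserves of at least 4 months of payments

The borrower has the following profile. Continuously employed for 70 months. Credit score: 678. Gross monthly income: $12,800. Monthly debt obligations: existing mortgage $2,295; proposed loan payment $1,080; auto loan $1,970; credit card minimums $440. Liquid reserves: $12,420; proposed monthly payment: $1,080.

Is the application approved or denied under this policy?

Denied

Employment 70 ≥ 6 months
Credit score 678 ≥ 620 (meets)
Total monthly debts = (2,295 + 1,080 + 1,970 + 440) = 5,785. DTI = 5,785/12,800 = 45.2% > 43%
Liquid reserves cover 12,420/1,080 = 11.5 months — ≥ 4 required
Fails on DTI.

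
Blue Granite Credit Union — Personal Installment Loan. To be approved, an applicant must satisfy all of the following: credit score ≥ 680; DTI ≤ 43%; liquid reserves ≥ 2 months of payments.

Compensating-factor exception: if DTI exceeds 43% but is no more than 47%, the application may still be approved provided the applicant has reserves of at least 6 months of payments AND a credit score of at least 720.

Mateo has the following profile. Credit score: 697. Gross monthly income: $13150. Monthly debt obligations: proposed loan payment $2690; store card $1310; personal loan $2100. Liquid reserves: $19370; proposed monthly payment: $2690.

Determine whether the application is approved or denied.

Credit score 697 ≥ 680 (meets base)
Total debts = (2,690 + 1,310 + 2,100) = 6,100. DTI: 6,100 ÷ 13,150 = 46.4%, over the 43% base limit.
Liquid reserves cover 19,370/2,690 = 7.2 months — ≥ 2 required
46.4% falls in the override range (43%–47%), so the compensating-factor test applies.
Reserves 7.2 ≥ 6 months; credit score 697 < 720.
Compensating-factor requirement not fully met.

Denied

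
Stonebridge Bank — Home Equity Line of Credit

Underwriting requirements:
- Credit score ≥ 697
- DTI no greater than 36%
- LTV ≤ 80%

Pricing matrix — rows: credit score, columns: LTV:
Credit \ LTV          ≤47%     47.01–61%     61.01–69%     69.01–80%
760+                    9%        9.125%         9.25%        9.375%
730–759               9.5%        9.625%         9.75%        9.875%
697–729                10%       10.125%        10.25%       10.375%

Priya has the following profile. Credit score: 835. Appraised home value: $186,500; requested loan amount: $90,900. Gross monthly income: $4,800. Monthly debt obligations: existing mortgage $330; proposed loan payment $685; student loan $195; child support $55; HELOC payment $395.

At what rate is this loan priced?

9.125%

Credit score 835 ≥ 697; Total monthly debts = (330 + 685 + 195 + 55 + 395) = 1,660. DTI = 1,660/4,800 = 34.6% ≤ 36%
LTV = 90,900/186,500 = 48.7% ≤ 80%
Row: 835 falls in 760+. Column: 48.7% falls in 47.01–61%. Rate = 9.125%.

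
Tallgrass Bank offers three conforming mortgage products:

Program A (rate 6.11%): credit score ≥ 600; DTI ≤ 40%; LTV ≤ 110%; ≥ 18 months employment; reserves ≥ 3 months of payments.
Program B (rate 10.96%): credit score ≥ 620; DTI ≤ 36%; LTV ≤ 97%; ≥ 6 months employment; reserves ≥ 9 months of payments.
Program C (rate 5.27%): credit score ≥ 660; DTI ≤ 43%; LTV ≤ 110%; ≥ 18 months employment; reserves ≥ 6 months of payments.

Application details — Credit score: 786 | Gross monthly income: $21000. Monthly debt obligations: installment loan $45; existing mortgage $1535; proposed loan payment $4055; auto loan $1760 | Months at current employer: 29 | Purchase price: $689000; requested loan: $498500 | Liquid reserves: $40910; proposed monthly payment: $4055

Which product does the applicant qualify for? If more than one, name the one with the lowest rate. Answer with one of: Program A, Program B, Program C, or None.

Program C

Total debts = (45 + 1,535 + 4,055 + 1,760) = 7,395; DTI = 7,395/21,000 = 35.2%.
LTV = 498,500/689,000 = 72.4%.
Reserves = 40,910/4,055 = 10.1 months.
Program A: score 786 ≥ 600; DTI 35.2% ≤ 40%; LTV 72.4% ≤ 110%; employment 29 ≥ 18 mo; reserves 10.1 ≥ 3 mo → qualifies.
Program B: score 786 ≥ 620; DTI 35.2% ≤ 36%; LTV 72.4% ≤ 97%; employment 29 ≥ 6 mo; reserves 10.1 ≥ 9 mo → qualifies.
Program C: score 786 ≥ 660; DTI 35.2% ≤ 43%; LTV 72.4% ≤ 110%; employment 29 ≥ 18 mo; reserves 10.1 ≥ 6 mo → qualifies.
Qualifying: Program A, Program B, Program C. Lowest rate is 5.27% → Program C.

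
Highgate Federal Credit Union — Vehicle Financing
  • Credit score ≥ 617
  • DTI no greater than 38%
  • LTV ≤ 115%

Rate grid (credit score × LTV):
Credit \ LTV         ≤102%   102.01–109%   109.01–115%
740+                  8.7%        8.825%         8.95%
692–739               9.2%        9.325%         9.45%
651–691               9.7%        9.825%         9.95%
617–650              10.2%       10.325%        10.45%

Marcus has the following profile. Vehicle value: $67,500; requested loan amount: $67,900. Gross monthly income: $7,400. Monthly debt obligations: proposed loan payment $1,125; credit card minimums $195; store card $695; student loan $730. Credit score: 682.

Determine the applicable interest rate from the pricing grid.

9.7%

Credit score 682 ≥ 617; Total monthly debts = (1,125 + 195 + 695 + 730) = 2,745. Debt-to-income = 2,745/7,400 = 37.1% — meets 38% limit
LTV: 67,900 ÷ 67,500 = 100.6%, within 115% cap
Row: 682 falls in 651–691. Column: 100.6% falls in ≤102%. Rate = 9.7%.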